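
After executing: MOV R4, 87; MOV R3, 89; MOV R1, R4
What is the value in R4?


Register state trace:
  MOV R4, 87  → R4 = 87
  MOV R3, 89  → R3 = 89
  MOV R1, R4  → R1 = 87
Final: R4 = 87

87


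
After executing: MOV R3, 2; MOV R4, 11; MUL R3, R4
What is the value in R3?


Register state trace:
  MOV R3, 2  → R3 = 2
  MOV R4, 11  → R4 = 11
  MUL R3, R4  → R3 = 2 * 11 = 22
Final: R3 = 22

22


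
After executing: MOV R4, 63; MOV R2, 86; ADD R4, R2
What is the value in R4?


Register state trace:
  MOV R4, 63  → R4 = 63
  MOV R2, 86  → R2 = 86
  ADD R4, R2  → R4 = 63 + 86 = 149
Final: R4 = 149

149


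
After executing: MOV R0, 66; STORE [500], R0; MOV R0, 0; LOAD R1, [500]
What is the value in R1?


Register and memory trace:
  MOV R0, 66  → R0 = 66
  STORE [500], R0  → mem[500] = 66
  MOV R0, 0  → R0 = 0
  LOAD R1, [500]  → R1 = mem[500] = 66
Final: R1 = 66

66


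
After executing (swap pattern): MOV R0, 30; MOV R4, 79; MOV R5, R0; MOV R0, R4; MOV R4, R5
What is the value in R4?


Register state trace (swap pattern):
  MOV R0, 30  → R0 = 30
  MOV R4, 79  → R4 = 79
  MOV R5, R0  → R5 = 30  (save R0)
  MOV R0, R4  → R0 = 79  (R0 gets R4's value)
  MOV R4, R5  → R4 = 30  (R4 gets saved value)
Final: R4 = 30

30


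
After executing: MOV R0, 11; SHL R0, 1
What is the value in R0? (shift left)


Register state trace:
  MOV R0, 11  → R0 = 11
  SHL R0, 1  → R0 = 11 << 1 = 11 * 2^1 = 22
Final: R0 = 22

22


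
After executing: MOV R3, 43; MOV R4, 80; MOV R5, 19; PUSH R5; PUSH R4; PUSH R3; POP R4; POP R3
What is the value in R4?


Stack trace (top is rightmost):
  MOV R3, 43  → R3 = 43
  MOV R4, 80  → R4 = 80
  MOV R5, 19  → R5 = 19
  PUSH R5  → stack: [19]
  PUSH R4  → stack: [19, 80]
  PUSH R3  → stack: [19, 80, 43]
  POP R4  → R4 = 43, stack: [19, 80]
  POP R3  → R3 = 80, stack: [19]
Final: R4 = 43

43


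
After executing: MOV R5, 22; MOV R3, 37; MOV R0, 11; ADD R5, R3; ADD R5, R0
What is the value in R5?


Register state trace:
  MOV R5, 22  → R5 = 22
  MOV R3, 37  → R3 = 37
  MOV R0, 11  → R0 = 11
  ADD R5, R3  → R5 = 22 + 37 = 59
  ADD R5, R0  → R5 = 59 + 11 = 70
Final: R5 = 70

70


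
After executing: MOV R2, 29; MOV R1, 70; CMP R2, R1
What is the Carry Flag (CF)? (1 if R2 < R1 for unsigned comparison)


Register state trace:
  MOV R2, 29  → R2 = 29
  MOV R1, 70  → R1 = 70
  CMP R2, R1  → unsigned 29 - 70: borrow occurs
  29 < 70, so CF = 1
CF = 1

1


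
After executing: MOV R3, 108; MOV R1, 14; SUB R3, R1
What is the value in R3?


Register state trace:
  MOV R3, 108  → R3 = 108
  MOV R1, 14  → R1 = 14
  SUB R3, R1  → R3 = 108 - 14 = 94
Final: R3 = 94

94


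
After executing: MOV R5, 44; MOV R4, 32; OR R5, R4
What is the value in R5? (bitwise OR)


Register state trace:
  MOV R5, 44  → R5 = 44 (0b00101100)
  MOV R4, 32  → R4 = 32 (0b00100000)
  OR R5, R4   → R5 = 44 OR 32 = 44 (0b00101100)
Final: R5 = 44

44


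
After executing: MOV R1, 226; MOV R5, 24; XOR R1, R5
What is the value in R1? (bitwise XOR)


Register state trace:
  MOV R1, 226  → R1 = 226 (0b11100010)
  MOV R5, 24  → R5 = 24 (0b00011000)
  XOR R1, R5  → R1 = 226 XOR 24 = 250 (0b11111010)
Final: R1 = 250

250


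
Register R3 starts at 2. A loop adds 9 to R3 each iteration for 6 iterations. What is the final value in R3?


Starting value: R3 = 2
  Iter 1: R3 = 2 + 9 = 11
  Iter 2: R3 = 11 + 9 = 20
  Iter 3: R3 = 20 + 9 = 29
  Iter 4: R3 = 29 + 9 = 38
  Iter 5: R3 = 38 + 9 = 47
  Iter 6: R3 = 47 + 9 = 56
Final: R3 = 56

56


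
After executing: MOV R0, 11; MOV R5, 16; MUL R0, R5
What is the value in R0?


Register state trace:
  MOV R0, 11  → R0 = 11
  MOV R5, 16  → R5 = 16
  MUL R0, R5  → R0 = 11 * 16 = 176
Final: R0 = 176

176


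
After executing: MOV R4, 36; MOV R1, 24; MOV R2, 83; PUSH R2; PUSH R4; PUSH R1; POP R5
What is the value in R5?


Stack trace (top is rightmost):
  MOV R4, 36  → R4 = 36
  MOV R1, 24  → R1 = 24
  MOV R2, 83  → R2 = 83
  PUSH R2  → stack: [83]
  PUSH R4  → stack: [83, 36]
  PUSH R1  → stack: [83, 36, 24]
  POP R5  → R5 = 24, stack: [83, 36]
Final: R5 = 24

24


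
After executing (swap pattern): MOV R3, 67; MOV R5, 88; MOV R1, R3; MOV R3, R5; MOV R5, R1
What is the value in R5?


Register state trace (swap pattern):
  MOV R3, 67  → R3 = 67
  MOV R5, 88  → R5 = 88
  MOV R1, R3  → R1 = 67  (save R3)
  MOV R3, R5  → R3 = 88  (R3 gets R5's value)
  MOV R5, R1  → R5 = 67  (R5 gets saved value)
Final: R5 = 67

67


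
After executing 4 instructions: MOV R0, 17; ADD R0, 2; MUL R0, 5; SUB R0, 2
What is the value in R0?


Register state trace:
  MOV R0, 17  → R0 = 17
  ADD R0, 2  → R0 = 17 + 2 = 19
  MUL R0, 5  → R0 = 19 * 5 = 95
  SUB R0, 2  → R0 = 95 - 2 = 93
Final: R0 = 93

93


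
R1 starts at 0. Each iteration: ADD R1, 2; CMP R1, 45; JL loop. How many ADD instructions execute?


Loop trace (R1 starts at 0, target 45, step 2):
  ADD #1: R1 = 0 + 2 = 2  → 2 < 45, loop
  ADD #2: R1 = 2 + 2 = 4  → 4 < 45, loop
  ADD #3: R1 = 4 + 2 = 6  → 6 < 45, loop
  ADD #4: R1 = 6 + 2 = 8  → 8 < 45, loop
  ADD #5: R1 = 8 + 2 = 10  → 10 < 45, loop
  ADD #6: R1 = 10 + 2 = 12  → 12 < 45, loop
  ADD #7: R1 = 12 + 2 = 14  → 14 < 45, loop
  ADD #8: R1 = 14 + 2 = 16  → 16 < 45, loop
  ADD #9: R1 = 16 + 2 = 18  → 18 < 45, loop
  ADD #10: R1 = 18 + 2 = 20  → 20 < 45, loop
  ADD #11: R1 = 20 + 2 = 22  → 22 < 45, loop
  ADD #12: R1 = 22 + 2 = 24  → 24 < 45, loop
  ADD #13: R1 = 24 + 2 = 26  → 26 < 45, loop
  ADD #14: R1 = 26 + 2 = 28  → 28 < 45, loop
  ADD #15: R1 = 28 + 2 = 30  → 30 < 45, loop
  ADD #16: R1 = 30 + 2 = 32  → 32 < 45, loop
  ADD #17: R1 = 32 + 2 = 34  → 34 < 45, loop
  ADD #18: R1 = 34 + 2 = 36  → 36 < 45, loop
  ADD #19: R1 = 36 + 2 = 38  → 38 < 45, loop
  ADD #20: R1 = 38 + 2 = 40  → 40 < 45, loop
  ADD #21: R1 = 40 + 2 = 42  → 42 < 45, loop
  ADD #22: R1 = 42 + 2 = 44  → 44 < 45, loop
  ADD #23: R1 = 44 + 2 = 46  → 46 >= 45, exit
Total ADD instructions: 23

23


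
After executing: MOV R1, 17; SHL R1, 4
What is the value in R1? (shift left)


Register state trace:
  MOV R1, 17  → R1 = 17
  SHL R1, 4  → R1 = 17 << 4 = 17 * 2^4 = 272
Final: R1 = 272

272


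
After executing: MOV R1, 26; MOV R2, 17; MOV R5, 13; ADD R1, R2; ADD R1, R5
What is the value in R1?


Register state trace:
  MOV R1, 26  → R1 = 26
  MOV R2, 17  → R2 = 17
  MOV R5, 13  → R5 = 13
  ADD R1, R2  → R1 = 26 + 17 = 43
  ADD R1, R5  → R1 = 43 + 13 = 56
Final: R1 = 56

56


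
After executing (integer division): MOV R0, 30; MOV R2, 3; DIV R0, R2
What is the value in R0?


Register state trace:
  MOV R0, 30  → R0 = 30
  MOV R2, 3  → R2 = 3
  DIV R0, R2  → R0 = 30 // 3 = 10
Final: R0 = 10

10


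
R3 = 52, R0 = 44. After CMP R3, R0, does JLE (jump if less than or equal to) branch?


Trace:
  R3 = 52, R0 = 44
  CMP R3, R0  → compares 52 vs 44
  JLE checks: is 52 less than or equal to 44?
  52 > 44, so condition is false
Branch taken: No

No


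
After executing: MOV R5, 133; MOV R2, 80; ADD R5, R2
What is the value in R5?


Register state trace:
  MOV R5, 133  → R5 = 133
  MOV R2, 80  → R2 = 80
  ADD R5, R2  → R5 = 133 + 80 = 213
Final: R5 = 213

213


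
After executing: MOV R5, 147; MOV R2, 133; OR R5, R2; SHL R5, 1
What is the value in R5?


Register state trace:
  MOV R5, 147  → R5 = 147 (0b10010011)
  MOV R2, 133  → R2 = 133 (0b10000101)
  OR R5, R2  → R5 = 147 OR 133 = 151 (0b10010111)
  SHL R5, 1  → R5 = 151 << 1 = 302
Final: R5 = 302

302


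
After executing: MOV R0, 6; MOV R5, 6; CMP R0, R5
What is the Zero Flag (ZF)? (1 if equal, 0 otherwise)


Register state trace:
  MOV R0, 6  → R0 = 6
  MOV R5, 6  → R5 = 6
  CMP R0, R5  → computes 6 - 6 = 0
  Result is zero, so values are equal
ZF = 1

1


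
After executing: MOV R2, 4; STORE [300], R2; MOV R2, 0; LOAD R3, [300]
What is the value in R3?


Register and memory trace:
  MOV R2, 4  → R2 = 4
  STORE [300], R2  → mem[300] = 4
  MOV R2, 0  → R2 = 0
  LOAD R3, [300]  → R3 = mem[300] = 4
Final: R3 = 4

4


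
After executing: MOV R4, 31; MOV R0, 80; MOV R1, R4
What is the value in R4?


Register state trace:
  MOV R4, 31  → R4 = 31
  MOV R0, 80  → R0 = 80
  MOV R1, R4  → R1 = 31
Final: R4 = 31

31


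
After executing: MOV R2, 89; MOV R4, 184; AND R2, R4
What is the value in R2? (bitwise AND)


Register state trace:
  MOV R2, 89  → R2 = 89 (0b01011001)
  MOV R4, 184  → R4 = 184 (0b10111000)
  AND R2, R4  → R2 = 89 AND 184 = 24 (0b00011000)
Final: R2 = 24

24


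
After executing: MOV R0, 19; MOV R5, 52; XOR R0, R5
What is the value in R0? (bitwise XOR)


Register state trace:
  MOV R0, 19  → R0 = 19 (0b00010011)
  MOV R5, 52  → R5 = 52 (0b00110100)
  XOR R0, R5  → R0 = 19 XOR 52 = 39 (0b00100111)
Final: R0 = 39

39


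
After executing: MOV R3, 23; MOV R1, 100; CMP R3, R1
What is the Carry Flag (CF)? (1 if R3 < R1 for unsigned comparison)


Register state trace:
  MOV R3, 23  → R3 = 23
  MOV R1, 100  → R1 = 100
  CMP R3, R1  → unsigned 23 - 100: borrow occurs
  23 < 100, so CF = 1
CF = 1

1


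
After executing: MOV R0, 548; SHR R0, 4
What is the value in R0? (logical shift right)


Register state trace:
  MOV R0, 548  → R0 = 548
  SHR R0, 4  → R0 = 548 >> 4 = 548 // 2^4 = 34
Final: R0 = 34

34


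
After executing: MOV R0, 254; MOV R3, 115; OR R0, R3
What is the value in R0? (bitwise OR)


Register state trace:
  MOV R0, 254  → R0 = 254 (0b11111110)
  MOV R3, 115  → R3 = 115 (0b01110011)
  OR R0, R3   → R0 = 254 OR 115 = 255 (0b11111111)
Final: R0 = 255

255


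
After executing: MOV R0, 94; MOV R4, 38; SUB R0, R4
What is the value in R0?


Register state trace:
  MOV R0, 94  → R0 = 94
  MOV R4, 38  → R4 = 38
  SUB R0, R4  → R0 = 94 - 38 = 56
Final: R0 = 56

56


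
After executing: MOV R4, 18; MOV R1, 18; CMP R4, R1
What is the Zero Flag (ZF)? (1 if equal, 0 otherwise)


Register state trace:
  MOV R4, 18  → R4 = 18
  MOV R1, 18  → R1 = 18
  CMP R4, R1  → computes 18 - 18 = 0
  Result is zero, so values are equal
ZF = 1

1


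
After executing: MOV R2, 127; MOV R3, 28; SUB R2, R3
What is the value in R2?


Register state trace:
  MOV R2, 127  → R2 = 127
  MOV R3, 28  → R3 = 28
  SUB R2, R3  → R2 = 127 - 28 = 99
Final: R2 = 99

99


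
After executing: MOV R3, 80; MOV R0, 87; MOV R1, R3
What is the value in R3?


Register state trace:
  MOV R3, 80  → R3 = 80
  MOV R0, 87  → R0 = 87
  MOV R1, R3  → R1 = 80
Final: R3 = 80

80


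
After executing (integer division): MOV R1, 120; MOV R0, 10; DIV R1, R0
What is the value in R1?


Register state trace:
  MOV R1, 120  → R1 = 120
  MOV R0, 10  → R0 = 10
  DIV R1, R0  → R1 = 120 // 10 = 12
Final: R1 = 12

12


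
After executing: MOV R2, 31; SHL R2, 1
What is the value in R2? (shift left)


Register state trace:
  MOV R2, 31  → R2 = 31
  SHL R2, 1  → R2 = 31 << 1 = 31 * 2^1 = 62
Final: R2 = 62

62


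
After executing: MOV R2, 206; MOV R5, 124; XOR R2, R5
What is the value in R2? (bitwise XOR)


Register state trace:
  MOV R2, 206  → R2 = 206 (0b11001110)
  MOV R5, 124  → R5 = 124 (0b01111100)
  XOR R2, R5  → R2 = 206 XOR 124 = 178 (0b10110010)
Final: R2 = 178

178


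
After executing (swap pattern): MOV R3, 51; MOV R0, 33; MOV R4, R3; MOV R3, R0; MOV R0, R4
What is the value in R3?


Register state trace (swap pattern):
  MOV R3, 51  → R3 = 51
  MOV R0, 33  → R0 = 33
  MOV R4, R3  → R4 = 51  (save R3)
  MOV R3, R0  → R3 = 33  (R3 gets R0's value)
  MOV R0, R4  → R0 = 51  (R0 gets saved value)
Final: R3 = 33

33


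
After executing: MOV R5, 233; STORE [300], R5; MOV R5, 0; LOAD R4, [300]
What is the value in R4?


Register and memory trace:
  MOV R5, 233  → R5 = 233
  STORE [300], R5  → mem[300] = 233
  MOV R5, 0  → R5 = 0
  LOAD R4, [300]  → R4 = mem[300] = 233
Final: R4 = 233

233


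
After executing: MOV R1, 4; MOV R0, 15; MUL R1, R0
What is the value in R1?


Register state trace:
  MOV R1, 4  → R1 = 4
  MOV R0, 15  → R0 = 15
  MUL R1, R0  → R1 = 4 * 15 = 60
Final: R1 = 60

60


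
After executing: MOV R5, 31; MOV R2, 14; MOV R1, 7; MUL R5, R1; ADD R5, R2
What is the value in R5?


Register state trace:
  MOV R5, 31  → R5 = 31
  MOV R2, 14  → R2 = 14
  MOV R1, 7  → R1 = 7
  MUL R5, R1  → R5 = 31 * 7 = 217
  ADD R5, R2  → R5 = 217 + 14 = 231
Final: R5 = 231

231


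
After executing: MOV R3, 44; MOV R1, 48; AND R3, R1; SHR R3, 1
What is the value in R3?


Register state trace:
  MOV R3, 44  → R3 = 44 (0b00101100)
  MOV R1, 48  → R1 = 48 (0b00110000)
  AND R3, R1  → R3 = 44 AND 48 = 32 (0b00100000)
  SHR R3, 1  → R3 = 32 >> 1 = 16
Final: R3 = 16

16


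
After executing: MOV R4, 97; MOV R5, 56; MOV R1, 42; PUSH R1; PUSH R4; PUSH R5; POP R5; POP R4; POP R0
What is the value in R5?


Stack trace (top is rightmost):
  MOV R4, 97  → R4 = 97
  MOV R5, 56  → R5 = 56
  MOV R1, 42  → R1 = 42
  PUSH R1  → stack: [42]
  PUSH R4  → stack: [42, 97]
  PUSH R5  → stack: [42, 97, 56]
  POP R5  → R5 = 56, stack: [42, 97]
  POP R4  → R4 = 97, stack: [42]
  POP R0  → R0 = 42, stack: []
Final: R5 = 56

56


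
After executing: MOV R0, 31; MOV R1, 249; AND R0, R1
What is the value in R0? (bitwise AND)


Register state trace:
  MOV R0, 31  → R0 = 31 (0b00011111)
  MOV R1, 249  → R1 = 249 (0b11111001)
  AND R0, R1  → R0 = 31 AND 249 = 25 (0b00011001)
Final: R0 = 25

25


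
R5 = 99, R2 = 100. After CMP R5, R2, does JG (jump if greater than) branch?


Trace:
  R5 = 99, R2 = 100
  CMP R5, R2  → compares 99 vs 100
  JG checks: is 99 greater than 100?
  99 < 100, so condition is false
Branch taken: No

No


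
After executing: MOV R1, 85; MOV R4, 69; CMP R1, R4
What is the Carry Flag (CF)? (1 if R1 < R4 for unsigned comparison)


Register state trace:
  MOV R1, 85  → R1 = 85
  MOV R4, 69  → R4 = 69
  CMP R1, R4  → unsigned 85 - 69: no borrow
  85 >= 69, so CF = 0
CF = 0

0


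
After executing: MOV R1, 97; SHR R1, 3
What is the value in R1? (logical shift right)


Register state trace:
  MOV R1, 97  → R1 = 97
  SHR R1, 3  → R1 = 97 >> 3 = 97 // 2^3 = 12
Final: R1 = 12

12


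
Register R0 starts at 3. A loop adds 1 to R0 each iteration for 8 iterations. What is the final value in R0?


Starting value: R0 = 3
  Iter 1: R0 = 3 + 1 = 4
  Iter 2: R0 = 4 + 1 = 5
  Iter 3: R0 = 5 + 1 = 6
  Iter 4: R0 = 6 + 1 = 7
  Iter 5: R0 = 7 + 1 = 8
  Iter 6: R0 = 8 + 1 = 9
  Iter 7: R0 = 9 + 1 = 10
  Iter 8: R0 = 10 + 1 = 11
Final: R0 = 11

11


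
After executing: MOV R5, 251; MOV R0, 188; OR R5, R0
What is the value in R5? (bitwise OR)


Register state trace:
  MOV R5, 251  → R5 = 251 (0b11111011)
  MOV R0, 188  → R0 = 188 (0b10111100)
  OR R5, R0   → R5 = 251 OR 188 = 255 (0b11111111)
Final: R5 = 255

255


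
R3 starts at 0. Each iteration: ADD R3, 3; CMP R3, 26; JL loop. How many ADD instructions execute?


Loop trace (R3 starts at 0, target 26, step 3):
  ADD #1: R3 = 0 + 3 = 3  → 3 < 26, loop
  ADD #2: R3 = 3 + 3 = 6  → 6 < 26, loop
  ADD #3: R3 = 6 + 3 = 9  → 9 < 26, loop
  ADD #4: R3 = 9 + 3 = 12  → 12 < 26, loop
  ADD #5: R3 = 12 + 3 = 15  → 15 < 26, loop
  ADD #6: R3 = 15 + 3 = 18  → 18 < 26, loop
  ADD #7: R3 = 18 + 3 = 21  → 21 < 26, loop
  ADD #8: R3 = 21 + 3 = 24  → 24 < 26, loop
  ADD #9: R3 = 24 + 3 = 27  → 27 >= 26, exit
Total ADD instructions: 9

9


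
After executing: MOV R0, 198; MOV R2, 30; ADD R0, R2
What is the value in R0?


Register state trace:
  MOV R0, 198  → R0 = 198
  MOV R2, 30  → R2 = 30
  ADD R0, R2  → R0 = 198 + 30 = 228
Final: R0 = 228

228


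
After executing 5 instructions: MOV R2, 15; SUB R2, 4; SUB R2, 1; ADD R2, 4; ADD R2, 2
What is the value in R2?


Register state trace:
  MOV R2, 15  → R2 = 15
  SUB R2, 4  → R2 = 15 - 4 = 11
  SUB R2, 1  → R2 = 11 - 1 = 10
  ADD R2, 4  → R2 = 10 + 4 = 14
  ADD R2, 2  → R2 = 14 + 2 = 16
Final: R2 = 16

16


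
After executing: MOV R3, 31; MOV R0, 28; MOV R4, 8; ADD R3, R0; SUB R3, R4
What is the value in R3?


Register state trace:
  MOV R3, 31  → R3 = 31
  MOV R0, 28  → R0 = 28
  MOV R4, 8  → R4 = 8
  ADD R3, R0  → R3 = 31 + 28 = 59
  SUB R3, R4  → R3 = 59 - 8 = 51
Final: R3 = 51

51


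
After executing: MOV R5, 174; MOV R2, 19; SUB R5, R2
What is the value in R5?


Register state trace:
  MOV R5, 174  → R5 = 174
  MOV R2, 19  → R2 = 19
  SUB R5, R2  → R5 = 174 - 19 = 155
Final: R5 = 155

155


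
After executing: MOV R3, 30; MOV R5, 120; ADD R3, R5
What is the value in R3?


Register state trace:
  MOV R3, 30  → R3 = 30
  MOV R5, 120  → R5 = 120
  ADD R3, R5  → R3 = 30 + 120 = 150
Final: R3 = 150

150


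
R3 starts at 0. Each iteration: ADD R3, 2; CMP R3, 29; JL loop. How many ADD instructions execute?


Loop trace (R3 starts at 0, target 29, step 2):
  ADD #1: R3 = 0 + 2 = 2  → 2 < 29, loop
  ADD #2: R3 = 2 + 2 = 4  → 4 < 29, loop
  ADD #3: R3 = 4 + 2 = 6  → 6 < 29, loop
  ADD #4: R3 = 6 + 2 = 8  → 8 < 29, loop
  ADD #5: R3 = 8 + 2 = 10  → 10 < 29, loop
  ADD #6: R3 = 10 + 2 = 12  → 12 < 29, loop
  ADD #7: R3 = 12 + 2 = 14  → 14 < 29, loop
  ADD #8: R3 = 14 + 2 = 16  → 16 < 29, loop
  ADD #9: R3 = 16 + 2 = 18  → 18 < 29, loop
  ADD #10: R3 = 18 + 2 = 20  → 20 < 29, loop
  ADD #11: R3 = 20 + 2 = 22  → 22 < 29, loop
  ADD #12: R3 = 22 + 2 = 24  → 24 < 29, loop
  ADD #13: R3 = 24 + 2 = 26  → 26 < 29, loop
  ADD #14: R3 = 26 + 2 = 28  → 28 < 29, loop
  ADD #15: R3 = 28 + 2 = 30  → 30 >= 29, exit
Total ADD instructions: 15

15


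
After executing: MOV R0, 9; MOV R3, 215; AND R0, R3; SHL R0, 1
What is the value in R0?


Register state trace:
  MOV R0, 9  → R0 = 9 (0b00001001)
  MOV R3, 215  → R3 = 215 (0b11010111)
  AND R0, R3  → R0 = 9 AND 215 = 1 (0b00000001)
  SHL R0, 1  → R0 = 1 << 1 = 2
Final: R0 = 2

2


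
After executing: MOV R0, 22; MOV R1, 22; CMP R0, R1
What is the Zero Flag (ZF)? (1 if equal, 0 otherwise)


Register state trace:
  MOV R0, 22  → R0 = 22
  MOV R1, 22  → R1 = 22
  CMP R0, R1  → computes 22 - 22 = 0
  Result is zero, so values are equal
ZF = 1

1


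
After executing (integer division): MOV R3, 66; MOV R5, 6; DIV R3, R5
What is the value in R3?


Register state trace:
  MOV R3, 66  → R3 = 66
  MOV R5, 6  → R5 = 6
  DIV R3, R5  → R3 = 66 // 6 = 11
Final: R3 = 11

11


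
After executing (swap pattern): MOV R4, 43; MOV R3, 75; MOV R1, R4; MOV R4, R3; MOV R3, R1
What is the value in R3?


Register state trace (swap pattern):
  MOV R4, 43  → R4 = 43
  MOV R3, 75  → R3 = 75
  MOV R1, R4  → R1 = 43  (save R4)
  MOV R4, R3  → R4 = 75  (R4 gets R3's value)
  MOV R3, R1  → R3 = 43  (R3 gets saved value)
Final: R3 = 43

43


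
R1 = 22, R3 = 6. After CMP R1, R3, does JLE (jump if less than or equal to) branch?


Trace:
  R1 = 22, R3 = 6
  CMP R1, R3  → compares 22 vs 6
  JLE checks: is 22 less than or equal to 6?
  22 > 6, so condition is false
Branch taken: No

No


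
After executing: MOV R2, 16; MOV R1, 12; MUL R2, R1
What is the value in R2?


Register state trace:
  MOV R2, 16  → R2 = 16
  MOV R1, 12  → R1 = 12
  MUL R2, R1  → R2 = 16 * 12 = 192
Final: R2 = 192

192


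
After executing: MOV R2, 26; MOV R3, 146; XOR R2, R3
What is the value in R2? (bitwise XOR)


Register state trace:
  MOV R2, 26  → R2 = 26 (0b00011010)
  MOV R3, 146  → R3 = 146 (0b10010010)
  XOR R2, R3  → R2 = 26 XOR 146 = 136 (0b10001000)
Final: R2 = 136

136


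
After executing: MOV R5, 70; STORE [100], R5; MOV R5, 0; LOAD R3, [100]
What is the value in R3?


Register and memory trace:
  MOV R5, 70  → R5 = 70
  STORE [100], R5  → mem[100] = 70
  MOV R5, 0  → R5 = 0
  LOAD R3, [100]  → R3 = mem[100] = 70
Final: R3 = 70

70


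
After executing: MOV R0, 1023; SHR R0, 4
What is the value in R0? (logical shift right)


Register state trace:
  MOV R0, 1023  → R0 = 1023
  SHR R0, 4  → R0 = 1023 >> 4 = 1023 // 2^4 = 63
Final: R0 = 63

63


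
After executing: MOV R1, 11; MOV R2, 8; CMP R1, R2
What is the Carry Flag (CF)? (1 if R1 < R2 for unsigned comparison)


Register state trace:
  MOV R1, 11  → R1 = 11
  MOV R2, 8  → R2 = 8
  CMP R1, R2  → unsigned 11 - 8: no borrow
  11 >= 8, so CF = 0
CF = 0

0


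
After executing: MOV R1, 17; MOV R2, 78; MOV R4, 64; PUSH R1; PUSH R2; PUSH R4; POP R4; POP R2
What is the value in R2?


Stack trace (top is rightmost):
  MOV R1, 17  → R1 = 17
  MOV R2, 78  → R2 = 78
  MOV R4, 64  → R4 = 64
  PUSH R1  → stack: [17]
  PUSH R2  → stack: [17, 78]
  PUSH R4  → stack: [17, 78, 64]
  POP R4  → R4 = 64, stack: [17, 78]
  POP R2  → R2 = 78, stack: [17]
Final: R2 = 78

78


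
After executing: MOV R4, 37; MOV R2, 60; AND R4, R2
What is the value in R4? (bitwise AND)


Register state trace:
  MOV R4, 37  → R4 = 37 (0b00100101)
  MOV R2, 60  → R2 = 60 (0b00111100)
  AND R4, R2  → R4 = 37 AND 60 = 36 (0b00100100)
Final: R4 = 36

36


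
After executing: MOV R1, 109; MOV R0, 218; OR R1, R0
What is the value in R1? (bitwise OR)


Register state trace:
  MOV R1, 109  → R1 = 109 (0b01101101)
  MOV R0, 218  → R0 = 218 (0b11011010)
  OR R1, R0   → R1 = 109 OR 218 = 255 (0b11111111)
Final: R1 = 255

255


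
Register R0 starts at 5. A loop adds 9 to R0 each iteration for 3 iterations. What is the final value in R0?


Starting value: R0 = 5
  Iter 1: R0 = 5 + 9 = 14
  Iter 2: R0 = 14 + 9 = 23
  Iter 3: R0 = 23 + 9 = 32
Final: R0 = 32

32


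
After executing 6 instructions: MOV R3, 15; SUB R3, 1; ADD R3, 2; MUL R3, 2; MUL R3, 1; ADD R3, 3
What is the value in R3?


Register state trace:
  MOV R3, 15  → R3 = 15
  SUB R3, 1  → R3 = 15 - 1 = 14
  ADD R3, 2  → R3 = 14 + 2 = 16
  MUL R3, 2  → R3 = 16 * 2 = 32
  MUL R3, 1  → R3 = 32 * 1 = 32
  ADD R3, 3  → R3 = 32 + 3 = 35
Final: R3 = 35

35


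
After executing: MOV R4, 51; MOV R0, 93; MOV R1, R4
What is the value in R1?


Register state trace:
  MOV R4, 51  → R4 = 51
  MOV R0, 93  → R0 = 93
  MOV R1, R4  → R1 = 51
Final: R1 = 51

51


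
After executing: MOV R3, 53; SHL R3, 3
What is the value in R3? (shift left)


Register state trace:
  MOV R3, 53  → R3 = 53
  SHL R3, 3  → R3 = 53 << 3 = 53 * 2^3 = 424
Final: R3 = 424

424


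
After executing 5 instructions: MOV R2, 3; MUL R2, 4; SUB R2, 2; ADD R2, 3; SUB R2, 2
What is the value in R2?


Register state trace:
  MOV R2, 3  → R2 = 3
  MUL R2, 4  → R2 = 3 * 4 = 12
  SUB R2, 2  → R2 = 12 - 2 = 10
  ADD R2, 3  → R2 = 10 + 3 = 13
  SUB R2, 2  → R2 = 13 - 2 = 11
Final: R2 = 11

11


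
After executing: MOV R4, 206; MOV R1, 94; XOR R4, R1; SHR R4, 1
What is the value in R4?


Register state trace:
  MOV R4, 206  → R4 = 206 (0b11001110)
  MOV R1, 94  → R1 = 94 (0b01011110)
  XOR R4, R1  → R4 = 206 XOR 94 = 144 (0b10010000)
  SHR R4, 1  → R4 = 144 >> 1 = 72
Final: R4 = 72

72


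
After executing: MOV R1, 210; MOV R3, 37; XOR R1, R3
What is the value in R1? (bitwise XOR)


Register state trace:
  MOV R1, 210  → R1 = 210 (0b11010010)
  MOV R3, 37  → R3 = 37 (0b00100101)
  XOR R1, R3  → R1 = 210 XOR 37 = 247 (0b11110111)
Final: R1 = 247

247


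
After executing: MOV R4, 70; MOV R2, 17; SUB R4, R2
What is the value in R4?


Register state trace:
  MOV R4, 70  → R4 = 70
  MOV R2, 17  → R2 = 17
  SUB R4, R2  → R4 = 70 - 17 = 53
Final: R4 = 53

53


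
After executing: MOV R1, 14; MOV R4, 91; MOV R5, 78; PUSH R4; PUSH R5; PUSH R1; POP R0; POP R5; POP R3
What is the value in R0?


Stack trace (top is rightmost):
  MOV R1, 14  → R1 = 14
  MOV R4, 91  → R4 = 91
  MOV R5, 78  → R5 = 78
  PUSH R4  → stack: [91]
  PUSH R5  → stack: [91, 78]
  PUSH R1  → stack: [91, 78, 14]
  POP R0  → R0 = 14, stack: [91, 78]
  POP R5  → R5 = 78, stack: [91]
  POP R3  → R3 = 91, stack: []
Final: R0 = 14

14


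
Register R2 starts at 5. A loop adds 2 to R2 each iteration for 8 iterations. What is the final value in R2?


Starting value: R2 = 5
  Iter 1: R2 = 5 + 2 = 7
  Iter 2: R2 = 7 + 2 = 9
  Iter 3: R2 = 9 + 2 = 11
  Iter 4: R2 = 11 + 2 = 13
  Iter 5: R2 = 13 + 2 = 15
  Iter 6: R2 = 15 + 2 = 17
  Iter 7: R2 = 17 + 2 = 19
  Iter 8: R2 = 19 + 2 = 21
Final: R2 = 21

21


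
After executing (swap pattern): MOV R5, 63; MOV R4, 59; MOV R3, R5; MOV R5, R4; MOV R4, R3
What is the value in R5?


Register state trace (swap pattern):
  MOV R5, 63  → R5 = 63
  MOV R4, 59  → R4 = 59
  MOV R3, R5  → R3 = 63  (save R5)
  MOV R5, R4  → R5 = 59  (R5 gets R4's value)
  MOV R4, R3  → R4 = 63  (R4 gets saved value)
Final: R5 = 59

59


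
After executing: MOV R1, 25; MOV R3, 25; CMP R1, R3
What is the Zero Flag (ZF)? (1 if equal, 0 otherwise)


Register state trace:
  MOV R1, 25  → R1 = 25
  MOV R3, 25  → R3 = 25
  CMP R1, R3  → computes 25 - 25 = 0
  Result is zero, so values are equal
ZF = 1

1


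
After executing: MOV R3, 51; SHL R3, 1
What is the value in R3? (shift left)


Register state trace:
  MOV R3, 51  → R3 = 51
  SHL R3, 1  → R3 = 51 << 1 = 51 * 2^1 = 102
Final: R3 = 102

102


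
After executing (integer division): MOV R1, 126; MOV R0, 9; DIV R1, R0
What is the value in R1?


Register state trace:
  MOV R1, 126  → R1 = 126
  MOV R0, 9  → R0 = 9
  DIV R1, R0  → R1 = 126 // 9 = 14
Final: R1 = 14

14


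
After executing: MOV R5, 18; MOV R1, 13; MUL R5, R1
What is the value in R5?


Register state trace:
  MOV R5, 18  → R5 = 18
  MOV R1, 13  → R1 = 13
  MUL R5, R1  → R5 = 18 * 13 = 234
Final: R5 = 234

234


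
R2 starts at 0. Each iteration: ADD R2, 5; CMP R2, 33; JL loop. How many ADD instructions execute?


Loop trace (R2 starts at 0, target 33, step 5):
  ADD #1: R2 = 0 + 5 = 5  → 5 < 33, loop
  ADD #2: R2 = 5 + 5 = 10  → 10 < 33, loop
  ADD #3: R2 = 10 + 5 = 15  → 15 < 33, loop
  ADD #4: R2 = 15 + 5 = 20  → 20 < 33, loop
  ADD #5: R2 = 20 + 5 = 25  → 25 < 33, loop
  ADD #6: R2 = 25 + 5 = 30  → 30 < 33, loop
  ADD #7: R2 = 30 + 5 = 35  → 35 >= 33, exit
Total ADD instructions: 7

7


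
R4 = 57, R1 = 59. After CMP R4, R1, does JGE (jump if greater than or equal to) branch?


Trace:
  R4 = 57, R1 = 59
  CMP R4, R1  → compares 57 vs 59
  JGE checks: is 57 greater than or equal to 59?
  57 < 59, so condition is false
Branch taken: No

No


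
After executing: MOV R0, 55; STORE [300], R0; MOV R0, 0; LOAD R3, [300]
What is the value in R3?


Register and memory trace:
  MOV R0, 55  → R0 = 55
  STORE [300], R0  → mem[300] = 55
  MOV R0, 0  → R0 = 0
  LOAD R3, [300]  → R3 = mem[300] = 55
Final: R3 = 55

55


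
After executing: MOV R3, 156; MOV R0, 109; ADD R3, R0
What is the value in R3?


Register state trace:
  MOV R3, 156  → R3 = 156
  MOV R0, 109  → R0 = 109
  ADD R3, R0  → R3 = 156 + 109 = 265
Final: R3 = 265

265


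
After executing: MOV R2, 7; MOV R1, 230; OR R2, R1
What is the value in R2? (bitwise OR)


Register state trace:
  MOV R2, 7  → R2 = 7 (0b00000111)
  MOV R1, 230  → R1 = 230 (0b11100110)
  OR R2, R1   → R2 = 7 OR 230 = 231 (0b11100111)
Final: R2 = 231

231


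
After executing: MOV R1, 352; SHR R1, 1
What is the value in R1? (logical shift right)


Register state trace:
  MOV R1, 352  → R1 = 352
  SHR R1, 1  → R1 = 352 >> 1 = 352 // 2^1 = 176
Final: R1 = 176

176


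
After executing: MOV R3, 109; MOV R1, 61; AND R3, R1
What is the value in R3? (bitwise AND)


Register state trace:
  MOV R3, 109  → R3 = 109 (0b01101101)
  MOV R1, 61  → R1 = 61 (0b00111101)
  AND R3, R1  → R3 = 109 AND 61 = 45 (0b00101101)
Final: R3 = 45

45


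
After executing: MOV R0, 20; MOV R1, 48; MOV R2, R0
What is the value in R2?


Register state trace:
  MOV R0, 20  → R0 = 20
  MOV R1, 48  → R1 = 48
  MOV R2, R0  → R2 = 20
Final: R2 = 20

20


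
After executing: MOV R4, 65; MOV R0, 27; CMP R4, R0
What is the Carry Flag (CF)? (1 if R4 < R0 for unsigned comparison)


Register state trace:
  MOV R4, 65  → R4 = 65
  MOV R0, 27  → R0 = 27
  CMP R4, R0  → unsigned 65 - 27: no borrow
  65 >= 27, so CF = 0
CF = 0

0


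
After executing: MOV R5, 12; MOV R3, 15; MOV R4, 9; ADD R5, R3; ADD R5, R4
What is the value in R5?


Register state trace:
  MOV R5, 12  → R5 = 12
  MOV R3, 15  → R3 = 15
  MOV R4, 9  → R4 = 9
  ADD R5, R3  → R5 = 12 + 15 = 27
  ADD R5, R4  → R5 = 27 + 9 = 36
Final: R5 = 36

36


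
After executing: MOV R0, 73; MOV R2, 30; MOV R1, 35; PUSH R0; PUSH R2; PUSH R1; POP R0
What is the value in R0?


Stack trace (top is rightmost):
  MOV R0, 73  → R0 = 73
  MOV R2, 30  → R2 = 30
  MOV R1, 35  → R1 = 35
  PUSH R0  → stack: [73]
  PUSH R2  → stack: [73, 30]
  PUSH R1  → stack: [73, 30, 35]
  POP R0  → R0 = 35, stack: [73, 30]
Final: R0 = 35

35


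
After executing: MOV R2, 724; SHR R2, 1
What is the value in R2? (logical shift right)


Register state trace:
  MOV R2, 724  → R2 = 724
  SHR R2, 1  → R2 = 724 >> 1 = 724 // 2^1 = 362
Final: R2 = 362

362


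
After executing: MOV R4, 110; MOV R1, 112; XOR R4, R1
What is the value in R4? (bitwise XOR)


Register state trace:
  MOV R4, 110  → R4 = 110 (0b01101110)
  MOV R1, 112  → R1 = 112 (0b01110000)
  XOR R4, R1  → R4 = 110 XOR 112 = 30 (0b00011110)
Final: R4 = 30

30


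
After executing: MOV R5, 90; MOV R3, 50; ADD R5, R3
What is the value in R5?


Register state trace:
  MOV R5, 90  → R5 = 90
  MOV R3, 50  → R3 = 50
  ADD R5, R3  → R5 = 90 + 50 = 140
Final: R5 = 140

140


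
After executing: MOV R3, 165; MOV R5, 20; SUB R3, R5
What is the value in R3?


Register state trace:
  MOV R3, 165  → R3 = 165
  MOV R5, 20  → R5 = 20
  SUB R3, R5  → R3 = 165 - 20 = 145
Final: R3 = 145

145


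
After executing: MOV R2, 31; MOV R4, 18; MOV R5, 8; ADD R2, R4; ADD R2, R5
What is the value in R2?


Register state trace:
  MOV R2, 31  → R2 = 31
  MOV R4, 18  → R4 = 18
  MOV R5, 8  → R5 = 8
  ADD R2, R4  → R2 = 31 + 18 = 49
  ADD R2, R5  → R2 = 49 + 8 = 57
Final: R2 = 57

57


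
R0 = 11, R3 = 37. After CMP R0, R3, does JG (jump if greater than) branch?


Trace:
  R0 = 11, R3 = 37
  CMP R0, R3  → compares 11 vs 37
  JG checks: is 11 greater than 37?
  11 < 37, so condition is false
Branch taken: No

No


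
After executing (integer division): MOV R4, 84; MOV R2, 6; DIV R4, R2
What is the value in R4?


Register state trace:
  MOV R4, 84  → R4 = 84
  MOV R2, 6  → R2 = 6
  DIV R4, R2  → R4 = 84 // 6 = 14
Final: R4 = 14

14


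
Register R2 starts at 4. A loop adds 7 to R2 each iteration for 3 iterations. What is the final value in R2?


Starting value: R2 = 4
  Iter 1: R2 = 4 + 7 = 11
  Iter 2: R2 = 11 + 7 = 18
  Iter 3: R2 = 18 + 7 = 25
Final: R2 = 25

25


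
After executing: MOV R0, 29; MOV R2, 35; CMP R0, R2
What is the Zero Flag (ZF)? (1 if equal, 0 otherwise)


Register state trace:
  MOV R0, 29  → R0 = 29
  MOV R2, 35  → R2 = 35
  CMP R0, R2  → computes 29 - 35 = -6
  Result is nonzero, so values are not equal
ZF = 0

0


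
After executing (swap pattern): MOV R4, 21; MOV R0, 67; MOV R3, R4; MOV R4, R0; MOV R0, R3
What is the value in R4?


Register state trace (swap pattern):
  MOV R4, 21  → R4 = 21
  MOV R0, 67  → R0 = 67
  MOV R3, R4  → R3 = 21  (save R4)
  MOV R4, R0  → R4 = 67  (R4 gets R0's value)
  MOV R0, R3  → R0 = 21  (R0 gets saved value)
Final: R4 = 67

67


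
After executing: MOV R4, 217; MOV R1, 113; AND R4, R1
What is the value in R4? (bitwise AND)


Register state trace:
  MOV R4, 217  → R4 = 217 (0b11011001)
  MOV R1, 113  → R1 = 113 (0b01110001)
  AND R4, R1  → R4 = 217 AND 113 = 81 (0b01010001)
Final: R4 = 81

81


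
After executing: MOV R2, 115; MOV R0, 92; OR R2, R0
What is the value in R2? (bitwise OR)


Register state trace:
  MOV R2, 115  → R2 = 115 (0b01110011)
  MOV R0, 92  → R0 = 92 (0b01011100)
  OR R2, R0   → R2 = 115 OR 92 = 127 (0b01111111)
Final: R2 = 127

127


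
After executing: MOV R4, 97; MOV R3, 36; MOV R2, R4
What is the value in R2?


Register state trace:
  MOV R4, 97  → R4 = 97
  MOV R3, 36  → R3 = 36
  MOV R2, R4  → R2 = 97
Final: R2 = 97

97


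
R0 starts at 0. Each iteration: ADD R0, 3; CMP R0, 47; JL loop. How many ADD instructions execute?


Loop trace (R0 starts at 0, target 47, step 3):
  ADD #1: R0 = 0 + 3 = 3  → 3 < 47, loop
  ADD #2: R0 = 3 + 3 = 6  → 6 < 47, loop
  ADD #3: R0 = 6 + 3 = 9  → 9 < 47, loop
  ADD #4: R0 = 9 + 3 = 12  → 12 < 47, loop
  ADD #5: R0 = 12 + 3 = 15  → 15 < 47, loop
  ADD #6: R0 = 15 + 3 = 18  → 18 < 47, loop
  ADD #7: R0 = 18 + 3 = 21  → 21 < 47, loop
  ADD #8: R0 = 21 + 3 = 24  → 24 < 47, loop
  ADD #9: R0 = 24 + 3 = 27  → 27 < 47, loop
  ADD #10: R0 = 27 + 3 = 30  → 30 < 47, loop
  ADD #11: R0 = 30 + 3 = 33  → 33 < 47, loop
  ADD #12: R0 = 33 + 3 = 36  → 36 < 47, loop
  ADD #13: R0 = 36 + 3 = 39  → 39 < 47, loop
  ADD #14: R0 = 39 + 3 = 42  → 42 < 47, loop
  ADD #15: R0 = 42 + 3 = 45  → 45 < 47, loop
  ADD #16: R0 = 45 + 3 = 48  → 48 >= 47, exit
Total ADD instructions: 16

16


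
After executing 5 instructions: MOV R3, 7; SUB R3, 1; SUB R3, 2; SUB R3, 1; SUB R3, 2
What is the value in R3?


Register state trace:
  MOV R3, 7  → R3 = 7
  SUB R3, 1  → R3 = 7 - 1 = 6
  SUB R3, 2  → R3 = 6 - 2 = 4
  SUB R3, 1  → R3 = 4 - 1 = 3
  SUB R3, 2  → R3 = 3 - 2 = 1
Final: R3 = 1

1


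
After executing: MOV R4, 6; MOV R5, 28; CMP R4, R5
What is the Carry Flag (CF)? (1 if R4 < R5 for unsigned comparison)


Register state trace:
  MOV R4, 6  → R4 = 6
  MOV R5, 28  → R5 = 28
  CMP R4, R5  → unsigned 6 - 28: borrow occurs
  6 < 28, so CF = 1
CF = 1

1


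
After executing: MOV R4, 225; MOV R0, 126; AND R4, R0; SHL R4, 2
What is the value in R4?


Register state trace:
  MOV R4, 225  → R4 = 225 (0b11100001)
  MOV R0, 126  → R0 = 126 (0b01111110)
  AND R4, R0  → R4 = 225 AND 126 = 96 (0b01100000)
  SHL R4, 2  → R4 = 96 << 2 = 384
Final: R4 = 384

384


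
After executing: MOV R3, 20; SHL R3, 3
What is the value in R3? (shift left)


Register state trace:
  MOV R3, 20  → R3 = 20
  SHL R3, 3  → R3 = 20 << 3 = 20 * 2^3 = 160
Final: R3 = 160

160


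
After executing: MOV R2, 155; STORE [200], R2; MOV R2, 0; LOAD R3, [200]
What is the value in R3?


Register and memory trace:
  MOV R2, 155  → R2 = 155
  STORE [200], R2  → mem[200] = 155
  MOV R2, 0  → R2 = 0
  LOAD R3, [200]  → R3 = mem[200] = 155
Final: R3 = 155

155


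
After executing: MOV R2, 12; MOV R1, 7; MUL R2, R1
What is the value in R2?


Register state trace:
  MOV R2, 12  → R2 = 12
  MOV R1, 7  → R1 = 7
  MUL R2, R1  → R2 = 12 * 7 = 84
Final: R2 = 84

84


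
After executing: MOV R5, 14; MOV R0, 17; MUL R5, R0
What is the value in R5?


Register state trace:
  MOV R5, 14  → R5 = 14
  MOV R0, 17  → R0 = 17
  MUL R5, R0  → R5 = 14 * 17 = 238
Final: R5 = 238

238


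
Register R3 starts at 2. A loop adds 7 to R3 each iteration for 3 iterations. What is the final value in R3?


Starting value: R3 = 2
  Iter 1: R3 = 2 + 7 = 9
  Iter 2: R3 = 9 + 7 = 16
  Iter 3: R3 = 16 + 7 = 23
Final: R3 = 23

23


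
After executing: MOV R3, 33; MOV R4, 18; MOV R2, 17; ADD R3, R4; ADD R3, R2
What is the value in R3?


Register state trace:
  MOV R3, 33  → R3 = 33
  MOV R4, 18  → R4 = 18
  MOV R2, 17  → R2 = 17
  ADD R3, R4  → R3 = 33 + 18 = 51
  ADD R3, R2  → R3 = 51 + 17 = 68
Final: R3 = 68

68


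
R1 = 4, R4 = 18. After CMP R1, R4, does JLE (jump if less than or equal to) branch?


Trace:
  R1 = 4, R4 = 18
  CMP R1, R4  → compares 4 vs 18
  JLE checks: is 4 less than or equal to 18?
  4 < 18, so condition is true
Branch taken: Yes

Yes


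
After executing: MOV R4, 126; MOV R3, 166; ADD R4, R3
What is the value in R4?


Register state trace:
  MOV R4, 126  → R4 = 126
  MOV R3, 166  → R3 = 166
  ADD R4, R3  → R4 = 126 + 166 = 292
Final: R4 = 292

292


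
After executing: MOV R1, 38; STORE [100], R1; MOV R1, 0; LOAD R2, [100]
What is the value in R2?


Register and memory trace:
  MOV R1, 38  → R1 = 38
  STORE [100], R1  → mem[100] = 38
  MOV R1, 0  → R1 = 0
  LOAD R2, [100]  → R2 = mem[100] = 38
Final: R2 = 38

38


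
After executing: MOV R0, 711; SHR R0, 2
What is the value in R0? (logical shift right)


Register state trace:
  MOV R0, 711  → R0 = 711
  SHR R0, 2  → R0 = 711 >> 2 = 711 // 2^2 = 177
Final: R0 = 177

177


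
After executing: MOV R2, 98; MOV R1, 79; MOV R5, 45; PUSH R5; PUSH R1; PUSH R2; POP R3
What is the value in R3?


Stack trace (top is rightmost):
  MOV R2, 98  → R2 = 98
  MOV R1, 79  → R1 = 79
  MOV R5, 45  → R5 = 45
  PUSH R5  → stack: [45]
  PUSH R1  → stack: [45, 79]
  PUSH R2  → stack: [45, 79, 98]
  POP R3  → R3 = 98, stack: [45, 79]
Final: R3 = 98

98


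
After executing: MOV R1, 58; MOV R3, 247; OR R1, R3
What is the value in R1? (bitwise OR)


Register state trace:
  MOV R1, 58  → R1 = 58 (0b00111010)
  MOV R3, 247  → R3 = 247 (0b11110111)
  OR R1, R3   → R1 = 58 OR 247 = 255 (0b11111111)
Final: R1 = 255

255


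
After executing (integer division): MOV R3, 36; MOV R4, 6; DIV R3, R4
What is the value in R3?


Register state trace:
  MOV R3, 36  → R3 = 36
  MOV R4, 6  → R4 = 6
  DIV R3, R4  → R3 = 36 // 6 = 6
Final: R3 = 6

6


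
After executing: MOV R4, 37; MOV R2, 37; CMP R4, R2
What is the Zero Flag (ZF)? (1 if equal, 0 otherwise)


Register state trace:
  MOV R4, 37  → R4 = 37
  MOV R2, 37  → R2 = 37
  CMP R4, R2  → computes 37 - 37 = 0
  Result is zero, so values are equal
ZF = 1

1


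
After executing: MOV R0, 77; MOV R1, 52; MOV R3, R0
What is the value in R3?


Register state trace:
  MOV R0, 77  → R0 = 77
  MOV R1, 52  → R1 = 52
  MOV R3, R0  → R3 = 77
Final: R3 = 77

77


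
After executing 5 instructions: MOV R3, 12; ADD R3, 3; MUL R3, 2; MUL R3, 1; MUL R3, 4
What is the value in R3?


Register state trace:
  MOV R3, 12  → R3 = 12
  ADD R3, 3  → R3 = 12 + 3 = 15
  MUL R3, 2  → R3 = 15 * 2 = 30
  MUL R3, 1  → R3 = 30 * 1 = 30
  MUL R3, 4  → R3 = 30 * 4 = 120
Final: R3 = 120

120


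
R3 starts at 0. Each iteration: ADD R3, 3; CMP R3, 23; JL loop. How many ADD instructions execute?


Loop trace (R3 starts at 0, target 23, step 3):
  ADD #1: R3 = 0 + 3 = 3  → 3 < 23, loop
  ADD #2: R3 = 3 + 3 = 6  → 6 < 23, loop
  ADD #3: R3 = 6 + 3 = 9  → 9 < 23, loop
  ADD #4: R3 = 9 + 3 = 12  → 12 < 23, loop
  ADD #5: R3 = 12 + 3 = 15  → 15 < 23, loop
  ADD #6: R3 = 15 + 3 = 18  → 18 < 23, loop
  ADD #7: R3 = 18 + 3 = 21  → 21 < 23, loop
  ADD #8: R3 = 21 + 3 = 24  → 24 >= 23, exit
Total ADD instructions: 8

8


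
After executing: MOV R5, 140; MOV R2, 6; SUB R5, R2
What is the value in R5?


Register state trace:
  MOV R5, 140  → R5 = 140
  MOV R2, 6  → R2 = 6
  SUB R5, R2  → R5 = 140 - 6 = 134
Final: R5 = 134

134


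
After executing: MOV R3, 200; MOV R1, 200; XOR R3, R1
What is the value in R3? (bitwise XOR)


Register state trace:
  MOV R3, 200  → R3 = 200 (0b11001000)
  MOV R1, 200  → R1 = 200 (0b11001000)
  XOR R3, R1  → R3 = 200 XOR 200 = 0 (0b00000000)
Final: R3 = 0

0


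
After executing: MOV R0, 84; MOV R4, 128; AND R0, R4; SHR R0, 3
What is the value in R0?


Register state trace:
  MOV R0, 84  → R0 = 84 (0b01010100)
  MOV R4, 128  → R4 = 128 (0b10000000)
  AND R0, R4  → R0 = 84 AND 128 = 0 (0b00000000)
  SHR R0, 3  → R0 = 0 >> 3 = 0
Final: R0 = 0

0


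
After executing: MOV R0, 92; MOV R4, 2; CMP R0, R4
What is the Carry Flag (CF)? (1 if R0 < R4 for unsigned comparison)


Register state trace:
  MOV R0, 92  → R0 = 92
  MOV R4, 2  → R4 = 2
  CMP R0, R4  → unsigned 92 - 2: no borrow
  92 >= 2, so CF = 0
CF = 0

0
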